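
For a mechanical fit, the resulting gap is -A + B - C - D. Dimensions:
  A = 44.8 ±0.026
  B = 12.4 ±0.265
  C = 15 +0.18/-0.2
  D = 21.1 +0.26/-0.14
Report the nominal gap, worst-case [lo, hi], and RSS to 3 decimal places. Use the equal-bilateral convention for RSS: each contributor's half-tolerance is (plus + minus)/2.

Stack each dimension's contribution:
  -A: nom -44.800 → Σnom=-44.800; wc +0.026/-0.026 → slack +0.026/-0.026; half-tol=0.026, Σhalf²=0.000676
  +B: nom +12.400 → Σnom=-32.400; wc +0.265/-0.265 → slack +0.291/-0.291; half-tol=0.265, Σhalf²=0.070901
  -C: nom -15.000 → Σnom=-47.400; wc +0.200/-0.180 → slack +0.491/-0.471; half-tol=0.190, Σhalf²=0.107001
  -D: nom -21.100 → Σnom=-68.500; wc +0.140/-0.260 → slack +0.631/-0.731; half-tol=0.200, Σhalf²=0.147001
Nominal = -68.500. Worst-case = [-68.500 - 0.731, -68.500 + 0.631] = [-69.231, -67.869]. RSS = √0.147001 = 0.383.

nominal=-68.500 wc=[-69.231,-67.869] rss=0.383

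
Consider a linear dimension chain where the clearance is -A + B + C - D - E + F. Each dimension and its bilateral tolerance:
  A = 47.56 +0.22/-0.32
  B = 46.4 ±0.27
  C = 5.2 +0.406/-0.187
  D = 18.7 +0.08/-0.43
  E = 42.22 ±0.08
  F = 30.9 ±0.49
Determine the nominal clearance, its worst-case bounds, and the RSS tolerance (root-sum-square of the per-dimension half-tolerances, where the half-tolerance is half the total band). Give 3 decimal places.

nominal=-25.980 wc=[-27.307,-23.984] rss=0.738

Stack each dimension's contribution:
  -A: nom -47.560 → Σnom=-47.560; wc +0.320/-0.220 → slack +0.320/-0.220; half-tol=0.270, Σhalf²=0.072900
  +B: nom +46.400 → Σnom=-1.160; wc +0.270/-0.270 → slack +0.590/-0.490; half-tol=0.270, Σhalf²=0.145800
  +C: nom +5.200 → Σnom=4.040; wc +0.406/-0.187 → slack +0.996/-0.677; half-tol=0.296, Σhalf²=0.233712
  -D: nom -18.700 → Σnom=-14.660; wc +0.430/-0.080 → slack +1.426/-0.757; half-tol=0.255, Σhalf²=0.298737
  -E: nom -42.220 → Σnom=-56.880; wc +0.080/-0.080 → slack +1.506/-0.837; half-tol=0.080, Σhalf²=0.305137
  +F: nom +30.900 → Σnom=-25.980; wc +0.490/-0.490 → slack +1.996/-1.327; half-tol=0.490, Σhalf²=0.545237
Nominal = -25.980. Worst-case = [-25.980 - 1.327, -25.980 + 1.996] = [-27.307, -23.984]. RSS = √0.545237 = 0.738.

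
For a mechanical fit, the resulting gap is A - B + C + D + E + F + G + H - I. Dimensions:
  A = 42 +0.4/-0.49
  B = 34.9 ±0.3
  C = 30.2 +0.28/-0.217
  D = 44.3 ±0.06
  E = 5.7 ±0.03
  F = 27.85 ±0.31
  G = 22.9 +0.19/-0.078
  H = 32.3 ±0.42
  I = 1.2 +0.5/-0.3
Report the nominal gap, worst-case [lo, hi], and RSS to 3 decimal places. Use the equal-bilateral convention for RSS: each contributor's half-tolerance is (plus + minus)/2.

nominal=169.150 wc=[166.745,171.440] rss=0.897

Stack each dimension's contribution:
  +A: nom +42.000 → Σnom=42.000; wc +0.400/-0.490 → slack +0.400/-0.490; half-tol=0.445, Σhalf²=0.198025
  -B: nom -34.900 → Σnom=7.100; wc +0.300/-0.300 → slack +0.700/-0.790; half-tol=0.300, Σhalf²=0.288025
  +C: nom +30.200 → Σnom=37.300; wc +0.280/-0.217 → slack +0.980/-1.007; half-tol=0.248, Σhalf²=0.349777
  +D: nom +44.300 → Σnom=81.600; wc +0.060/-0.060 → slack +1.040/-1.067; half-tol=0.060, Σhalf²=0.353377
  +E: nom +5.700 → Σnom=87.300; wc +0.030/-0.030 → slack +1.070/-1.097; half-tol=0.030, Σhalf²=0.354277
  +F: nom +27.850 → Σnom=115.150; wc +0.310/-0.310 → slack +1.380/-1.407; half-tol=0.310, Σhalf²=0.450377
  +G: nom +22.900 → Σnom=138.050; wc +0.190/-0.078 → slack +1.570/-1.485; half-tol=0.134, Σhalf²=0.468333
  +H: nom +32.300 → Σnom=170.350; wc +0.420/-0.420 → slack +1.990/-1.905; half-tol=0.420, Σhalf²=0.644733
  -I: nom -1.200 → Σnom=169.150; wc +0.300/-0.500 → slack +2.290/-2.405; half-tol=0.400, Σhalf²=0.804733
Nominal = 169.150. Worst-case = [169.150 - 2.405, 169.150 + 2.290] = [166.745, 171.440]. RSS = √0.804733 = 0.897.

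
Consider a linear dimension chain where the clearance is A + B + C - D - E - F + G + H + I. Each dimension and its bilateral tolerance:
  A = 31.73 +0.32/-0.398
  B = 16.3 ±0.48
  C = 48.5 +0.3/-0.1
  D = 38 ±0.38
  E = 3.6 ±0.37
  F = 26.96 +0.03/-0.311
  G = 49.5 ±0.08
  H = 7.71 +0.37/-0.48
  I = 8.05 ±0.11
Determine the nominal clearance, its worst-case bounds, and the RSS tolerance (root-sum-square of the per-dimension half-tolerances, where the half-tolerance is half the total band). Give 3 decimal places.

nominal=93.230 wc=[90.802,95.951] rss=0.953

Stack each dimension's contribution:
  +A: nom +31.730 → Σnom=31.730; wc +0.320/-0.398 → slack +0.320/-0.398; half-tol=0.359, Σhalf²=0.128881
  +B: nom +16.300 → Σnom=48.030; wc +0.480/-0.480 → slack +0.800/-0.878; half-tol=0.480, Σhalf²=0.359281
  +C: nom +48.500 → Σnom=96.530; wc +0.300/-0.100 → slack +1.100/-0.978; half-tol=0.200, Σhalf²=0.399281
  -D: nom -38.000 → Σnom=58.530; wc +0.380/-0.380 → slack +1.480/-1.358; half-tol=0.380, Σhalf²=0.543681
  -E: nom -3.600 → Σnom=54.930; wc +0.370/-0.370 → slack +1.850/-1.728; half-tol=0.370, Σhalf²=0.680581
  -F: nom -26.960 → Σnom=27.970; wc +0.311/-0.030 → slack +2.161/-1.758; half-tol=0.170, Σhalf²=0.709651
  +G: nom +49.500 → Σnom=77.470; wc +0.080/-0.080 → slack +2.241/-1.838; half-tol=0.080, Σhalf²=0.716051
  +H: nom +7.710 → Σnom=85.180; wc +0.370/-0.480 → slack +2.611/-2.318; half-tol=0.425, Σhalf²=0.896676
  +I: nom +8.050 → Σnom=93.230; wc +0.110/-0.110 → slack +2.721/-2.428; half-tol=0.110, Σhalf²=0.908776
Nominal = 93.230. Worst-case = [93.230 - 2.428, 93.230 + 2.721] = [90.802, 95.951]. RSS = √0.908776 = 0.953.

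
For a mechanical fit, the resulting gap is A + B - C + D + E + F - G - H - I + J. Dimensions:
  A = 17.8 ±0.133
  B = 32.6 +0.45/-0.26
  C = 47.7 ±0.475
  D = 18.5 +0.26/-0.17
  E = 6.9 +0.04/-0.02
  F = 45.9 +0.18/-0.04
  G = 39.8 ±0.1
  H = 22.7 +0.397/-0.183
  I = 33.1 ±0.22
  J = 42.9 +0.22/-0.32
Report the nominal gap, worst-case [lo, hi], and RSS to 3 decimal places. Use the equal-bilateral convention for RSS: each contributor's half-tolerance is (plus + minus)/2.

nominal=21.300 wc=[19.165,23.561] rss=0.802

Stack each dimension's contribution:
  +A: nom +17.800 → Σnom=17.800; wc +0.133/-0.133 → slack +0.133/-0.133; half-tol=0.133, Σhalf²=0.017689
  +B: nom +32.600 → Σnom=50.400; wc +0.450/-0.260 → slack +0.583/-0.393; half-tol=0.355, Σhalf²=0.143714
  -C: nom -47.700 → Σnom=2.700; wc +0.475/-0.475 → slack +1.058/-0.868; half-tol=0.475, Σhalf²=0.369339
  +D: nom +18.500 → Σnom=21.200; wc +0.260/-0.170 → slack +1.318/-1.038; half-tol=0.215, Σhalf²=0.415564
  +E: nom +6.900 → Σnom=28.100; wc +0.040/-0.020 → slack +1.358/-1.058; half-tol=0.030, Σhalf²=0.416464
  +F: nom +45.900 → Σnom=74.000; wc +0.180/-0.040 → slack +1.538/-1.098; half-tol=0.110, Σhalf²=0.428564
  -G: nom -39.800 → Σnom=34.200; wc +0.100/-0.100 → slack +1.638/-1.198; half-tol=0.100, Σhalf²=0.438564
  -H: nom -22.700 → Σnom=11.500; wc +0.183/-0.397 → slack +1.821/-1.595; half-tol=0.290, Σhalf²=0.522664
  -I: nom -33.100 → Σnom=-21.600; wc +0.220/-0.220 → slack +2.041/-1.815; half-tol=0.220, Σhalf²=0.571064
  +J: nom +42.900 → Σnom=21.300; wc +0.220/-0.320 → slack +2.261/-2.135; half-tol=0.270, Σhalf²=0.643964
Nominal = 21.300. Worst-case = [21.300 - 2.135, 21.300 + 2.261] = [19.165, 23.561]. RSS = √0.643964 = 0.802.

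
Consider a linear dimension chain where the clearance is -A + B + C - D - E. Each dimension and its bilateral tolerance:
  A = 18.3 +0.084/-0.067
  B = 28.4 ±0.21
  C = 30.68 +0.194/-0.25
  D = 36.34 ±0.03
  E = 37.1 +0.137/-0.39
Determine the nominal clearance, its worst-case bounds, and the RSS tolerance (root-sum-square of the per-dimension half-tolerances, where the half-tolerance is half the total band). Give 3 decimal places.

nominal=-32.660 wc=[-33.371,-31.769] rss=0.412

Stack each dimension's contribution:
  -A: nom -18.300 → Σnom=-18.300; wc +0.067/-0.084 → slack +0.067/-0.084; half-tol=0.076, Σhalf²=0.005700
  +B: nom +28.400 → Σnom=10.100; wc +0.210/-0.210 → slack +0.277/-0.294; half-tol=0.210, Σhalf²=0.049800
  +C: nom +30.680 → Σnom=40.780; wc +0.194/-0.250 → slack +0.471/-0.544; half-tol=0.222, Σhalf²=0.099084
  -D: nom -36.340 → Σnom=4.440; wc +0.030/-0.030 → slack +0.501/-0.574; half-tol=0.030, Σhalf²=0.099984
  -E: nom -37.100 → Σnom=-32.660; wc +0.390/-0.137 → slack +0.891/-0.711; half-tol=0.264, Σhalf²=0.169416
Nominal = -32.660. Worst-case = [-32.660 - 0.711, -32.660 + 0.891] = [-33.371, -31.769]. RSS = √0.169416 = 0.412.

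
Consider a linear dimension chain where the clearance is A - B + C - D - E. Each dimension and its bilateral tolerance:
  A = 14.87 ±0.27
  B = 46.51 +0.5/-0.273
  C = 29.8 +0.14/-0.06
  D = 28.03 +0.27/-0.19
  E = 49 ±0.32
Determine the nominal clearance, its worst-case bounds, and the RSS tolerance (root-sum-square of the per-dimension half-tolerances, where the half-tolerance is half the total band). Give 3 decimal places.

Stack each dimension's contribution:
  +A: nom +14.870 → Σnom=14.870; wc +0.270/-0.270 → slack +0.270/-0.270; half-tol=0.270, Σhalf²=0.072900
  -B: nom -46.510 → Σnom=-31.640; wc +0.273/-0.500 → slack +0.543/-0.770; half-tol=0.387, Σhalf²=0.222282
  +C: nom +29.800 → Σnom=-1.840; wc +0.140/-0.060 → slack +0.683/-0.830; half-tol=0.100, Σhalf²=0.232282
  -D: nom -28.030 → Σnom=-29.870; wc +0.190/-0.270 → slack +0.873/-1.100; half-tol=0.230, Σhalf²=0.285182
  -E: nom -49.000 → Σnom=-78.870; wc +0.320/-0.320 → slack +1.193/-1.420; half-tol=0.320, Σhalf²=0.387582
Nominal = -78.870. Worst-case = [-78.870 - 1.420, -78.870 + 1.193] = [-80.290, -77.677]. RSS = √0.387582 = 0.623.

nominal=-78.870 wc=[-80.290,-77.677] rss=0.623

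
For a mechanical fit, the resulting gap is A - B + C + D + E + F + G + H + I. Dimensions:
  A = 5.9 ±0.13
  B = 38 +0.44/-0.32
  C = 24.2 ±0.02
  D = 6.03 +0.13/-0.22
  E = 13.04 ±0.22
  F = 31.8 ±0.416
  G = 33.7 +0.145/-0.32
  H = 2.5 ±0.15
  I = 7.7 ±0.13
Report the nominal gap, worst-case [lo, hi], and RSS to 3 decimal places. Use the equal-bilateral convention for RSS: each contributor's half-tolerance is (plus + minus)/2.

Stack each dimension's contribution:
  +A: nom +5.900 → Σnom=5.900; wc +0.130/-0.130 → slack +0.130/-0.130; half-tol=0.130, Σhalf²=0.016900
  -B: nom -38.000 → Σnom=-32.100; wc +0.320/-0.440 → slack +0.450/-0.570; half-tol=0.380, Σhalf²=0.161300
  +C: nom +24.200 → Σnom=-7.900; wc +0.020/-0.020 → slack +0.470/-0.590; half-tol=0.020, Σhalf²=0.161700
  +D: nom +6.030 → Σnom=-1.870; wc +0.130/-0.220 → slack +0.600/-0.810; half-tol=0.175, Σhalf²=0.192325
  +E: nom +13.040 → Σnom=11.170; wc +0.220/-0.220 → slack +0.820/-1.030; half-tol=0.220, Σhalf²=0.240725
  +F: nom +31.800 → Σnom=42.970; wc +0.416/-0.416 → slack +1.236/-1.446; half-tol=0.416, Σhalf²=0.413781
  +G: nom +33.700 → Σnom=76.670; wc +0.145/-0.320 → slack +1.381/-1.766; half-tol=0.232, Σhalf²=0.467837
  +H: nom +2.500 → Σnom=79.170; wc +0.150/-0.150 → slack +1.531/-1.916; half-tol=0.150, Σhalf²=0.490337
  +I: nom +7.700 → Σnom=86.870; wc +0.130/-0.130 → slack +1.661/-2.046; half-tol=0.130, Σhalf²=0.507237
Nominal = 86.870. Worst-case = [86.870 - 2.046, 86.870 + 1.661] = [84.824, 88.531]. RSS = √0.507237 = 0.712.

nominal=86.870 wc=[84.824,88.531] rss=0.712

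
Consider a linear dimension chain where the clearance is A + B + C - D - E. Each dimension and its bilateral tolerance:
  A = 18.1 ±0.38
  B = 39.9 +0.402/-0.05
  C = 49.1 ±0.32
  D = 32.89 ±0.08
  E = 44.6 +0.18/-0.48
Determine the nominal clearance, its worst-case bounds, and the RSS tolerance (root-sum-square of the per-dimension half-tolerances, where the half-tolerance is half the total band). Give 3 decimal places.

nominal=29.610 wc=[28.600,31.272] rss=0.643

Stack each dimension's contribution:
  +A: nom +18.100 → Σnom=18.100; wc +0.380/-0.380 → slack +0.380/-0.380; half-tol=0.380, Σhalf²=0.144400
  +B: nom +39.900 → Σnom=58.000; wc +0.402/-0.050 → slack +0.782/-0.430; half-tol=0.226, Σhalf²=0.195476
  +C: nom +49.100 → Σnom=107.100; wc +0.320/-0.320 → slack +1.102/-0.750; half-tol=0.320, Σhalf²=0.297876
  -D: nom -32.890 → Σnom=74.210; wc +0.080/-0.080 → slack +1.182/-0.830; half-tol=0.080, Σhalf²=0.304276
  -E: nom -44.600 → Σnom=29.610; wc +0.480/-0.180 → slack +1.662/-1.010; half-tol=0.330, Σhalf²=0.413176
Nominal = 29.610. Worst-case = [29.610 - 1.010, 29.610 + 1.662] = [28.600, 31.272]. RSS = √0.413176 = 0.643.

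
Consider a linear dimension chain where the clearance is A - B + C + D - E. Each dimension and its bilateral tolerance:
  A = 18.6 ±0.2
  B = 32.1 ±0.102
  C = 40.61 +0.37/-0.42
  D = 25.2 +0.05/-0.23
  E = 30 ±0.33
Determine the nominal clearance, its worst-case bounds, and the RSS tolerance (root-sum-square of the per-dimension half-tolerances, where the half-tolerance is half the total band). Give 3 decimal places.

Stack each dimension's contribution:
  +A: nom +18.600 → Σnom=18.600; wc +0.200/-0.200 → slack +0.200/-0.200; half-tol=0.200, Σhalf²=0.040000
  -B: nom -32.100 → Σnom=-13.500; wc +0.102/-0.102 → slack +0.302/-0.302; half-tol=0.102, Σhalf²=0.050404
  +C: nom +40.610 → Σnom=27.110; wc +0.370/-0.420 → slack +0.672/-0.722; half-tol=0.395, Σhalf²=0.206429
  +D: nom +25.200 → Σnom=52.310; wc +0.050/-0.230 → slack +0.722/-0.952; half-tol=0.140, Σhalf²=0.226029
  -E: nom -30.000 → Σnom=22.310; wc +0.330/-0.330 → slack +1.052/-1.282; half-tol=0.330, Σhalf²=0.334929
Nominal = 22.310. Worst-case = [22.310 - 1.282, 22.310 + 1.052] = [21.028, 23.362]. RSS = √0.334929 = 0.579.

nominal=22.310 wc=[21.028,23.362] rss=0.579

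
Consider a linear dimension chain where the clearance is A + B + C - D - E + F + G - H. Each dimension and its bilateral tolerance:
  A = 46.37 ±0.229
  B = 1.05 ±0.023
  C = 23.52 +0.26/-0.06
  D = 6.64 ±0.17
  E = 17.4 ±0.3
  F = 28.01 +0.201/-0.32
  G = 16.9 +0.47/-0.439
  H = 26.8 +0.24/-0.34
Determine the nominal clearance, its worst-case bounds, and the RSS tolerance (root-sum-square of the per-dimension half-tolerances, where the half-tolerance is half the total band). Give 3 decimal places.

Stack each dimension's contribution:
  +A: nom +46.370 → Σnom=46.370; wc +0.229/-0.229 → slack +0.229/-0.229; half-tol=0.229, Σhalf²=0.052441
  +B: nom +1.050 → Σnom=47.420; wc +0.023/-0.023 → slack +0.252/-0.252; half-tol=0.023, Σhalf²=0.052970
  +C: nom +23.520 → Σnom=70.940; wc +0.260/-0.060 → slack +0.512/-0.312; half-tol=0.160, Σhalf²=0.078570
  -D: nom -6.640 → Σnom=64.300; wc +0.170/-0.170 → slack +0.682/-0.482; half-tol=0.170, Σhalf²=0.107470
  -E: nom -17.400 → Σnom=46.900; wc +0.300/-0.300 → slack +0.982/-0.782; half-tol=0.300, Σhalf²=0.197470
  +F: nom +28.010 → Σnom=74.910; wc +0.201/-0.320 → slack +1.183/-1.102; half-tol=0.261, Σhalf²=0.265330
  +G: nom +16.900 → Σnom=91.810; wc +0.470/-0.439 → slack +1.653/-1.541; half-tol=0.455, Σhalf²=0.471901
  -H: nom -26.800 → Σnom=65.010; wc +0.340/-0.240 → slack +1.993/-1.781; half-tol=0.290, Σhalf²=0.556001
Nominal = 65.010. Worst-case = [65.010 - 1.781, 65.010 + 1.993] = [63.229, 67.003]. RSS = √0.556001 = 0.746.

nominal=65.010 wc=[63.229,67.003] rss=0.746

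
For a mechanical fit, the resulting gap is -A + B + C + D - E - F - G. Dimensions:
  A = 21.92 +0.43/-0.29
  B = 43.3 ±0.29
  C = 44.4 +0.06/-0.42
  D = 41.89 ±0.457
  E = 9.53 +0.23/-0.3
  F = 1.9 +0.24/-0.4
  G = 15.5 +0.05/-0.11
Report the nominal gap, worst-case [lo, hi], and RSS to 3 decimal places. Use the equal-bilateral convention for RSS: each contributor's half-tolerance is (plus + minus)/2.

nominal=80.740 wc=[78.623,82.647] rss=0.812

Stack each dimension's contribution:
  -A: nom -21.920 → Σnom=-21.920; wc +0.290/-0.430 → slack +0.290/-0.430; half-tol=0.360, Σhalf²=0.129600
  +B: nom +43.300 → Σnom=21.380; wc +0.290/-0.290 → slack +0.580/-0.720; half-tol=0.290, Σhalf²=0.213700
  +C: nom +44.400 → Σnom=65.780; wc +0.060/-0.420 → slack +0.640/-1.140; half-tol=0.240, Σhalf²=0.271300
  +D: nom +41.890 → Σnom=107.670; wc +0.457/-0.457 → slack +1.097/-1.597; half-tol=0.457, Σhalf²=0.480149
  -E: nom -9.530 → Σnom=98.140; wc +0.300/-0.230 → slack +1.397/-1.827; half-tol=0.265, Σhalf²=0.550374
  -F: nom -1.900 → Σnom=96.240; wc +0.400/-0.240 → slack +1.797/-2.067; half-tol=0.320, Σhalf²=0.652774
  -G: nom -15.500 → Σnom=80.740; wc +0.110/-0.050 → slack +1.907/-2.117; half-tol=0.080, Σhalf²=0.659174
Nominal = 80.740. Worst-case = [80.740 - 2.117, 80.740 + 1.907] = [78.623, 82.647]. RSS = √0.659174 = 0.812.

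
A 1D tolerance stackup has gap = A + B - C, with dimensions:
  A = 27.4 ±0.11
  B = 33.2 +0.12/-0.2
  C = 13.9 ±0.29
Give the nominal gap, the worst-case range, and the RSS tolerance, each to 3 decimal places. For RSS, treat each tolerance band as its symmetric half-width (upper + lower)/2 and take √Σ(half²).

Stack each dimension's contribution:
  +A: nom +27.400 → Σnom=27.400; wc +0.110/-0.110 → slack +0.110/-0.110; half-tol=0.110, Σhalf²=0.012100
  +B: nom +33.200 → Σnom=60.600; wc +0.120/-0.200 → slack +0.230/-0.310; half-tol=0.160, Σhalf²=0.037700
  -C: nom -13.900 → Σnom=46.700; wc +0.290/-0.290 → slack +0.520/-0.600; half-tol=0.290, Σhalf²=0.121800
Nominal = 46.700. Worst-case = [46.700 - 0.600, 46.700 + 0.520] = [46.100, 47.220]. RSS = √0.121800 = 0.349.

nominal=46.700 wc=[46.100,47.220] rss=0.349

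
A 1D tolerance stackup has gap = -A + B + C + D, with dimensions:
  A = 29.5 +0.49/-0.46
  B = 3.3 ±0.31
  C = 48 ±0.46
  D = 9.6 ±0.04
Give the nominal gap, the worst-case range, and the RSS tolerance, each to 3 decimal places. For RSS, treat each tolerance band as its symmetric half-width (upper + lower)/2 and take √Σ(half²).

Stack each dimension's contribution:
  -A: nom -29.500 → Σnom=-29.500; wc +0.460/-0.490 → slack +0.460/-0.490; half-tol=0.475, Σhalf²=0.225625
  +B: nom +3.300 → Σnom=-26.200; wc +0.310/-0.310 → slack +0.770/-0.800; half-tol=0.310, Σhalf²=0.321725
  +C: nom +48.000 → Σnom=21.800; wc +0.460/-0.460 → slack +1.230/-1.260; half-tol=0.460, Σhalf²=0.533325
  +D: nom +9.600 → Σnom=31.400; wc +0.040/-0.040 → slack +1.270/-1.300; half-tol=0.040, Σhalf²=0.534925
Nominal = 31.400. Worst-case = [31.400 - 1.300, 31.400 + 1.270] = [30.100, 32.670]. RSS = √0.534925 = 0.731.

nominal=31.400 wc=[30.100,32.670] rss=0.731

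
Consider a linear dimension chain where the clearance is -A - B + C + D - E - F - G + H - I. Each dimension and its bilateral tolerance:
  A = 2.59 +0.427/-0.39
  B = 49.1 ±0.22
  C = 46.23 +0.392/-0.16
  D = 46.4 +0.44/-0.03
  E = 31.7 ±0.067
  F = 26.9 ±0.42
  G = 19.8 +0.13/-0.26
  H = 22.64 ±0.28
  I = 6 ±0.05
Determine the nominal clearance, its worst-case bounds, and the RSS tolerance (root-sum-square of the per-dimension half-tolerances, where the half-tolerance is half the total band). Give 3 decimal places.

Stack each dimension's contribution:
  -A: nom -2.590 → Σnom=-2.590; wc +0.390/-0.427 → slack +0.390/-0.427; half-tol=0.408, Σhalf²=0.166872
  -B: nom -49.100 → Σnom=-51.690; wc +0.220/-0.220 → slack +0.610/-0.647; half-tol=0.220, Σhalf²=0.215272
  +C: nom +46.230 → Σnom=-5.460; wc +0.392/-0.160 → slack +1.002/-0.807; half-tol=0.276, Σhalf²=0.291448
  +D: nom +46.400 → Σnom=40.940; wc +0.440/-0.030 → slack +1.442/-0.837; half-tol=0.235, Σhalf²=0.346673
  -E: nom -31.700 → Σnom=9.240; wc +0.067/-0.067 → slack +1.509/-0.904; half-tol=0.067, Σhalf²=0.351162
  -F: nom -26.900 → Σnom=-17.660; wc +0.420/-0.420 → slack +1.929/-1.324; half-tol=0.420, Σhalf²=0.527562
  -G: nom -19.800 → Σnom=-37.460; wc +0.260/-0.130 → slack +2.189/-1.454; half-tol=0.195, Σhalf²=0.565587
  +H: nom +22.640 → Σnom=-14.820; wc +0.280/-0.280 → slack +2.469/-1.734; half-tol=0.280, Σhalf²=0.643987
  -I: nom -6.000 → Σnom=-20.820; wc +0.050/-0.050 → slack +2.519/-1.784; half-tol=0.050, Σhalf²=0.646487
Nominal = -20.820. Worst-case = [-20.820 - 1.784, -20.820 + 2.519] = [-22.604, -18.301]. RSS = √0.646487 = 0.804.

nominal=-20.820 wc=[-22.604,-18.301] rss=0.804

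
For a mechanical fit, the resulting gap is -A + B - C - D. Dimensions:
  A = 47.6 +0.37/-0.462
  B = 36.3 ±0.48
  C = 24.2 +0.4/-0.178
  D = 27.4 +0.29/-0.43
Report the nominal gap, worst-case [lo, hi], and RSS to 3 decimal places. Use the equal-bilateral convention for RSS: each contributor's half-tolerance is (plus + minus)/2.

nominal=-62.900 wc=[-64.440,-61.350] rss=0.785

Stack each dimension's contribution:
  -A: nom -47.600 → Σnom=-47.600; wc +0.462/-0.370 → slack +0.462/-0.370; half-tol=0.416, Σhalf²=0.173056
  +B: nom +36.300 → Σnom=-11.300; wc +0.480/-0.480 → slack +0.942/-0.850; half-tol=0.480, Σhalf²=0.403456
  -C: nom -24.200 → Σnom=-35.500; wc +0.178/-0.400 → slack +1.120/-1.250; half-tol=0.289, Σhalf²=0.486977
  -D: nom -27.400 → Σnom=-62.900; wc +0.430/-0.290 → slack +1.550/-1.540; half-tol=0.360, Σhalf²=0.616577
Nominal = -62.900. Worst-case = [-62.900 - 1.540, -62.900 + 1.550] = [-64.440, -61.350]. RSS = √0.616577 = 0.785.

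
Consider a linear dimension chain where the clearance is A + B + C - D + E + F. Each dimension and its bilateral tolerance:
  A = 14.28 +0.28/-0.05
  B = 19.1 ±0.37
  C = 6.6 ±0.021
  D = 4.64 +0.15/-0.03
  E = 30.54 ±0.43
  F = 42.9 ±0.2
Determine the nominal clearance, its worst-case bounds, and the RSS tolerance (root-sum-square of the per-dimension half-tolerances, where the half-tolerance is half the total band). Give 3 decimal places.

nominal=108.780 wc=[107.559,110.111] rss=0.631

Stack each dimension's contribution:
  +A: nom +14.280 → Σnom=14.280; wc +0.280/-0.050 → slack +0.280/-0.050; half-tol=0.165, Σhalf²=0.027225
  +B: nom +19.100 → Σnom=33.380; wc +0.370/-0.370 → slack +0.650/-0.420; half-tol=0.370, Σhalf²=0.164125
  +C: nom +6.600 → Σnom=39.980; wc +0.021/-0.021 → slack +0.671/-0.441; half-tol=0.021, Σhalf²=0.164566
  -D: nom -4.640 → Σnom=35.340; wc +0.030/-0.150 → slack +0.701/-0.591; half-tol=0.090, Σhalf²=0.172666
  +E: nom +30.540 → Σnom=65.880; wc +0.430/-0.430 → slack +1.131/-1.021; half-tol=0.430, Σhalf²=0.357566
  +F: nom +42.900 → Σnom=108.780; wc +0.200/-0.200 → slack +1.331/-1.221; half-tol=0.200, Σhalf²=0.397566
Nominal = 108.780. Worst-case = [108.780 - 1.221, 108.780 + 1.331] = [107.559, 110.111]. RSS = √0.397566 = 0.631.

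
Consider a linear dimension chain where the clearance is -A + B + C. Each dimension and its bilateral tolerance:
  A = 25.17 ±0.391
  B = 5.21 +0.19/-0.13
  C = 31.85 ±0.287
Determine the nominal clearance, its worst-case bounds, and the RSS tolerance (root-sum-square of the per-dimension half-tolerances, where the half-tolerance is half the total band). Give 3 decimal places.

nominal=11.890 wc=[11.082,12.758] rss=0.511

Stack each dimension's contribution:
  -A: nom -25.170 → Σnom=-25.170; wc +0.391/-0.391 → slack +0.391/-0.391; half-tol=0.391, Σhalf²=0.152881
  +B: nom +5.210 → Σnom=-19.960; wc +0.190/-0.130 → slack +0.581/-0.521; half-tol=0.160, Σhalf²=0.178481
  +C: nom +31.850 → Σnom=11.890; wc +0.287/-0.287 → slack +0.868/-0.808; half-tol=0.287, Σhalf²=0.260850
Nominal = 11.890. Worst-case = [11.890 - 0.808, 11.890 + 0.868] = [11.082, 12.758]. RSS = √0.260850 = 0.511.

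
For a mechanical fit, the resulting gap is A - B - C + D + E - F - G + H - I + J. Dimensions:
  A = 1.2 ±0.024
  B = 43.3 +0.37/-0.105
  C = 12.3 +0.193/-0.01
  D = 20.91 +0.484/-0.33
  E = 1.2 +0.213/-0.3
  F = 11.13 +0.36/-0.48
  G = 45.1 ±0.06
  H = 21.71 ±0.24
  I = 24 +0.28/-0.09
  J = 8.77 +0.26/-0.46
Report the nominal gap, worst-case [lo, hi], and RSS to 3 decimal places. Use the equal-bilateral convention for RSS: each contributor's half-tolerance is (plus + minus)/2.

nominal=-82.040 wc=[-84.657,-80.074] rss=0.837

Stack each dimension's contribution:
  +A: nom +1.200 → Σnom=1.200; wc +0.024/-0.024 → slack +0.024/-0.024; half-tol=0.024, Σhalf²=0.000576
  -B: nom -43.300 → Σnom=-42.100; wc +0.105/-0.370 → slack +0.129/-0.394; half-tol=0.237, Σhalf²=0.056982
  -C: nom -12.300 → Σnom=-54.400; wc +0.010/-0.193 → slack +0.139/-0.587; half-tol=0.102, Σhalf²=0.067284
  +D: nom +20.910 → Σnom=-33.490; wc +0.484/-0.330 → slack +0.623/-0.917; half-tol=0.407, Σhalf²=0.232934
  +E: nom +1.200 → Σnom=-32.290; wc +0.213/-0.300 → slack +0.836/-1.217; half-tol=0.257, Σhalf²=0.298726
  -F: nom -11.130 → Σnom=-43.420; wc +0.480/-0.360 → slack +1.316/-1.577; half-tol=0.420, Σhalf²=0.475126
  -G: nom -45.100 → Σnom=-88.520; wc +0.060/-0.060 → slack +1.376/-1.637; half-tol=0.060, Σhalf²=0.478726
  +H: nom +21.710 → Σnom=-66.810; wc +0.240/-0.240 → slack +1.616/-1.877; half-tol=0.240, Σhalf²=0.536326
  -I: nom -24.000 → Σnom=-90.810; wc +0.090/-0.280 → slack +1.706/-2.157; half-tol=0.185, Σhalf²=0.570551
  +J: nom +8.770 → Σnom=-82.040; wc +0.260/-0.460 → slack +1.966/-2.617; half-tol=0.360, Σhalf²=0.700151
Nominal = -82.040. Worst-case = [-82.040 - 2.617, -82.040 + 1.966] = [-84.657, -80.074]. RSS = √0.700151 = 0.837.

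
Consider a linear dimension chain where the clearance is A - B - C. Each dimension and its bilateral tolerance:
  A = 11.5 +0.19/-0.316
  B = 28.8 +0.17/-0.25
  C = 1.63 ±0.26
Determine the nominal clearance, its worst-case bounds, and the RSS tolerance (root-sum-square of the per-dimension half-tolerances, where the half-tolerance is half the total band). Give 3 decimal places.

Stack each dimension's contribution:
  +A: nom +11.500 → Σnom=11.500; wc +0.190/-0.316 → slack +0.190/-0.316; half-tol=0.253, Σhalf²=0.064009
  -B: nom -28.800 → Σnom=-17.300; wc +0.250/-0.170 → slack +0.440/-0.486; half-tol=0.210, Σhalf²=0.108109
  -C: nom -1.630 → Σnom=-18.930; wc +0.260/-0.260 → slack +0.700/-0.746; half-tol=0.260, Σhalf²=0.175709
Nominal = -18.930. Worst-case = [-18.930 - 0.746, -18.930 + 0.700] = [-19.676, -18.230]. RSS = √0.175709 = 0.419.

nominal=-18.930 wc=[-19.676,-18.230] rss=0.419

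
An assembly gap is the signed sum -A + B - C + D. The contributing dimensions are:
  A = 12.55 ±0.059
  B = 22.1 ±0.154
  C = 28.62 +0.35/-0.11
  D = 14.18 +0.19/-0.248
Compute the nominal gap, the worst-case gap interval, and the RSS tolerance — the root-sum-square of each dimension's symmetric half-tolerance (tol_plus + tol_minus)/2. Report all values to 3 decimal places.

nominal=-4.890 wc=[-5.701,-4.377] rss=0.358

Stack each dimension's contribution:
  -A: nom -12.550 → Σnom=-12.550; wc +0.059/-0.059 → slack +0.059/-0.059; half-tol=0.059, Σhalf²=0.003481
  +B: nom +22.100 → Σnom=9.550; wc +0.154/-0.154 → slack +0.213/-0.213; half-tol=0.154, Σhalf²=0.027197
  -C: nom -28.620 → Σnom=-19.070; wc +0.110/-0.350 → slack +0.323/-0.563; half-tol=0.230, Σhalf²=0.080097
  +D: nom +14.180 → Σnom=-4.890; wc +0.190/-0.248 → slack +0.513/-0.811; half-tol=0.219, Σhalf²=0.128058
Nominal = -4.890. Worst-case = [-4.890 - 0.811, -4.890 + 0.513] = [-5.701, -4.377]. RSS = √0.128058 = 0.358.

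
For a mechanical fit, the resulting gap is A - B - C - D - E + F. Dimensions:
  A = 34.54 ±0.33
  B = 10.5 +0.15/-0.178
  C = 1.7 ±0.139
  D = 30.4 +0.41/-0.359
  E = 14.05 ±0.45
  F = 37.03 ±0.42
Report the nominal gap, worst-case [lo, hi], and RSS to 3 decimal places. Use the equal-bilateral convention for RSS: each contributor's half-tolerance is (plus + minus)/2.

Stack each dimension's contribution:
  +A: nom +34.540 → Σnom=34.540; wc +0.330/-0.330 → slack +0.330/-0.330; half-tol=0.330, Σhalf²=0.108900
  -B: nom -10.500 → Σnom=24.040; wc +0.178/-0.150 → slack +0.508/-0.480; half-tol=0.164, Σhalf²=0.135796
  -C: nom -1.700 → Σnom=22.340; wc +0.139/-0.139 → slack +0.647/-0.619; half-tol=0.139, Σhalf²=0.155117
  -D: nom -30.400 → Σnom=-8.060; wc +0.359/-0.410 → slack +1.006/-1.029; half-tol=0.384, Σhalf²=0.302957
  -E: nom -14.050 → Σnom=-22.110; wc +0.450/-0.450 → slack +1.456/-1.479; half-tol=0.450, Σhalf²=0.505457
  +F: nom +37.030 → Σnom=14.920; wc +0.420/-0.420 → slack +1.876/-1.899; half-tol=0.420, Σhalf²=0.681857
Nominal = 14.920. Worst-case = [14.920 - 1.899, 14.920 + 1.876] = [13.021, 16.796]. RSS = √0.681857 = 0.826.

nominal=14.920 wc=[13.021,16.796] rss=0.826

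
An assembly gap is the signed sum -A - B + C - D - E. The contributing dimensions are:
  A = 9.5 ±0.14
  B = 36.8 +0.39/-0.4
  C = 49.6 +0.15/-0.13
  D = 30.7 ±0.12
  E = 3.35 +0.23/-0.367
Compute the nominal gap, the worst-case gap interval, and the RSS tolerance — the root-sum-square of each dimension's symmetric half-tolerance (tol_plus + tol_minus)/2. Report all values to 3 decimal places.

nominal=-30.750 wc=[-31.760,-29.573] rss=0.547

Stack each dimension's contribution:
  -A: nom -9.500 → Σnom=-9.500; wc +0.140/-0.140 → slack +0.140/-0.140; half-tol=0.140, Σhalf²=0.019600
  -B: nom -36.800 → Σnom=-46.300; wc +0.400/-0.390 → slack +0.540/-0.530; half-tol=0.395, Σhalf²=0.175625
  +C: nom +49.600 → Σnom=3.300; wc +0.150/-0.130 → slack +0.690/-0.660; half-tol=0.140, Σhalf²=0.195225
  -D: nom -30.700 → Σnom=-27.400; wc +0.120/-0.120 → slack +0.810/-0.780; half-tol=0.120, Σhalf²=0.209625
  -E: nom -3.350 → Σnom=-30.750; wc +0.367/-0.230 → slack +1.177/-1.010; half-tol=0.298, Σhalf²=0.298727
Nominal = -30.750. Worst-case = [-30.750 - 1.010, -30.750 + 1.177] = [-31.760, -29.573]. RSS = √0.298727 = 0.547.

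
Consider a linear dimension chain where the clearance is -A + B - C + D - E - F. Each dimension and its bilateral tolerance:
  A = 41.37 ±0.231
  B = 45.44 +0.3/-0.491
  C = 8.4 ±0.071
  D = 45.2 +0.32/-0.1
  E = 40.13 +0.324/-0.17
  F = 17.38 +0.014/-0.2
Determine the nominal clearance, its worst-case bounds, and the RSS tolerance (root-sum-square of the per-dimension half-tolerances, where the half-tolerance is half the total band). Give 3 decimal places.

Stack each dimension's contribution:
  -A: nom -41.370 → Σnom=-41.370; wc +0.231/-0.231 → slack +0.231/-0.231; half-tol=0.231, Σhalf²=0.053361
  +B: nom +45.440 → Σnom=4.070; wc +0.300/-0.491 → slack +0.531/-0.722; half-tol=0.395, Σhalf²=0.209781
  -C: nom -8.400 → Σnom=-4.330; wc +0.071/-0.071 → slack +0.602/-0.793; half-tol=0.071, Σhalf²=0.214822
  +D: nom +45.200 → Σnom=40.870; wc +0.320/-0.100 → slack +0.922/-0.893; half-tol=0.210, Σhalf²=0.258922
  -E: nom -40.130 → Σnom=0.740; wc +0.170/-0.324 → slack +1.092/-1.217; half-tol=0.247, Σhalf²=0.319931
  -F: nom -17.380 → Σnom=-16.640; wc +0.200/-0.014 → slack +1.292/-1.231; half-tol=0.107, Σhalf²=0.331380
Nominal = -16.640. Worst-case = [-16.640 - 1.231, -16.640 + 1.292] = [-17.871, -15.348]. RSS = √0.331380 = 0.576.

nominal=-16.640 wc=[-17.871,-15.348] rss=0.576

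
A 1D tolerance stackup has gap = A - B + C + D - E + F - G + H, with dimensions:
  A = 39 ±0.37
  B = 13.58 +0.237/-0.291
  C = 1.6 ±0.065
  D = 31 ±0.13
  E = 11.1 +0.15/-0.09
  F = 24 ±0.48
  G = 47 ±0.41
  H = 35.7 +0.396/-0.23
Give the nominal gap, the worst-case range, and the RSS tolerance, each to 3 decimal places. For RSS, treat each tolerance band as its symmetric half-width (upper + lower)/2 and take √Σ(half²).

Stack each dimension's contribution:
  +A: nom +39.000 → Σnom=39.000; wc +0.370/-0.370 → slack +0.370/-0.370; half-tol=0.370, Σhalf²=0.136900
  -B: nom -13.580 → Σnom=25.420; wc +0.291/-0.237 → slack +0.661/-0.607; half-tol=0.264, Σhalf²=0.206596
  +C: nom +1.600 → Σnom=27.020; wc +0.065/-0.065 → slack +0.726/-0.672; half-tol=0.065, Σhalf²=0.210821
  +D: nom +31.000 → Σnom=58.020; wc +0.130/-0.130 → slack +0.856/-0.802; half-tol=0.130, Σhalf²=0.227721
  -E: nom -11.100 → Σnom=46.920; wc +0.090/-0.150 → slack +0.946/-0.952; half-tol=0.120, Σhalf²=0.242121
  +F: nom +24.000 → Σnom=70.920; wc +0.480/-0.480 → slack +1.426/-1.432; half-tol=0.480, Σhalf²=0.472521
  -G: nom -47.000 → Σnom=23.920; wc +0.410/-0.410 → slack +1.836/-1.842; half-tol=0.410, Σhalf²=0.640621
  +H: nom +35.700 → Σnom=59.620; wc +0.396/-0.230 → slack +2.232/-2.072; half-tol=0.313, Σhalf²=0.738590
Nominal = 59.620. Worst-case = [59.620 - 2.072, 59.620 + 2.232] = [57.548, 61.852]. RSS = √0.738590 = 0.859.

nominal=59.620 wc=[57.548,61.852] rss=0.859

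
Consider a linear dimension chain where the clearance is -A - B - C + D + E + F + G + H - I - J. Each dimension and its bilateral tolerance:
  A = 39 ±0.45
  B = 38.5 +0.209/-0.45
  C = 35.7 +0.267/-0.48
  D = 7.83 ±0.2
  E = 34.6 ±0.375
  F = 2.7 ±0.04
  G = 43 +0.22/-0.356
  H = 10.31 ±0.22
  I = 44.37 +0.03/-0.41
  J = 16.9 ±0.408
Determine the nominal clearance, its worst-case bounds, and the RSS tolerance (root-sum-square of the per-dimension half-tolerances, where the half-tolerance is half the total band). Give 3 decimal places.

nominal=-76.030 wc=[-78.585,-72.777] rss=0.989

Stack each dimension's contribution:
  -A: nom -39.000 → Σnom=-39.000; wc +0.450/-0.450 → slack +0.450/-0.450; half-tol=0.450, Σhalf²=0.202500
  -B: nom -38.500 → Σnom=-77.500; wc +0.450/-0.209 → slack +0.900/-0.659; half-tol=0.330, Σhalf²=0.311070
  -C: nom -35.700 → Σnom=-113.200; wc +0.480/-0.267 → slack +1.380/-0.926; half-tol=0.373, Σhalf²=0.450572
  +D: nom +7.830 → Σnom=-105.370; wc +0.200/-0.200 → slack +1.580/-1.126; half-tol=0.200, Σhalf²=0.490572
  +E: nom +34.600 → Σnom=-70.770; wc +0.375/-0.375 → slack +1.955/-1.501; half-tol=0.375, Σhalf²=0.631197
  +F: nom +2.700 → Σnom=-68.070; wc +0.040/-0.040 → slack +1.995/-1.541; half-tol=0.040, Σhalf²=0.632798
  +G: nom +43.000 → Σnom=-25.070; wc +0.220/-0.356 → slack +2.215/-1.897; half-tol=0.288, Σhalf²=0.715742
  +H: nom +10.310 → Σnom=-14.760; wc +0.220/-0.220 → slack +2.435/-2.117; half-tol=0.220, Σhalf²=0.764142
  -I: nom -44.370 → Σnom=-59.130; wc +0.410/-0.030 → slack +2.845/-2.147; half-tol=0.220, Σhalf²=0.812542
  -J: nom -16.900 → Σnom=-76.030; wc +0.408/-0.408 → slack +3.253/-2.555; half-tol=0.408, Σhalf²=0.979005
Nominal = -76.030. Worst-case = [-76.030 - 2.555, -76.030 + 3.253] = [-78.585, -72.777]. RSS = √0.979005 = 0.989.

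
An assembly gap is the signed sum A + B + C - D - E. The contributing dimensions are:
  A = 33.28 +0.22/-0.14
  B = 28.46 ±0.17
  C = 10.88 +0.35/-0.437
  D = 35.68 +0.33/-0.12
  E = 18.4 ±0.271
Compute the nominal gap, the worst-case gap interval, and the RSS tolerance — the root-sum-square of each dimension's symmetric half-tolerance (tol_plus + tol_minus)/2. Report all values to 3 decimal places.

Stack each dimension's contribution:
  +A: nom +33.280 → Σnom=33.280; wc +0.220/-0.140 → slack +0.220/-0.140; half-tol=0.180, Σhalf²=0.032400
  +B: nom +28.460 → Σnom=61.740; wc +0.170/-0.170 → slack +0.390/-0.310; half-tol=0.170, Σhalf²=0.061300
  +C: nom +10.880 → Σnom=72.620; wc +0.350/-0.437 → slack +0.740/-0.747; half-tol=0.393, Σhalf²=0.216142
  -D: nom -35.680 → Σnom=36.940; wc +0.120/-0.330 → slack +0.860/-1.077; half-tol=0.225, Σhalf²=0.266767
  -E: nom -18.400 → Σnom=18.540; wc +0.271/-0.271 → slack +1.131/-1.348; half-tol=0.271, Σhalf²=0.340208
Nominal = 18.540. Worst-case = [18.540 - 1.348, 18.540 + 1.131] = [17.192, 19.671]. RSS = √0.340208 = 0.583.

nominal=18.540 wc=[17.192,19.671] rss=0.583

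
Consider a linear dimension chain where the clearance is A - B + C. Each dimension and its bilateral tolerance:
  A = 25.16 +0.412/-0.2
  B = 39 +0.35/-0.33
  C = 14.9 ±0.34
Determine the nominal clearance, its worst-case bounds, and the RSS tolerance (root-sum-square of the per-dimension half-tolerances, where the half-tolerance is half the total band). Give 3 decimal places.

nominal=1.060 wc=[0.170,2.142] rss=0.570

Stack each dimension's contribution:
  +A: nom +25.160 → Σnom=25.160; wc +0.412/-0.200 → slack +0.412/-0.200; half-tol=0.306, Σhalf²=0.093636
  -B: nom -39.000 → Σnom=-13.840; wc +0.330/-0.350 → slack +0.742/-0.550; half-tol=0.340, Σhalf²=0.209236
  +C: nom +14.900 → Σnom=1.060; wc +0.340/-0.340 → slack +1.082/-0.890; half-tol=0.340, Σhalf²=0.324836
Nominal = 1.060. Worst-case = [1.060 - 0.890, 1.060 + 1.082] = [0.170, 2.142]. RSS = √0.324836 = 0.570.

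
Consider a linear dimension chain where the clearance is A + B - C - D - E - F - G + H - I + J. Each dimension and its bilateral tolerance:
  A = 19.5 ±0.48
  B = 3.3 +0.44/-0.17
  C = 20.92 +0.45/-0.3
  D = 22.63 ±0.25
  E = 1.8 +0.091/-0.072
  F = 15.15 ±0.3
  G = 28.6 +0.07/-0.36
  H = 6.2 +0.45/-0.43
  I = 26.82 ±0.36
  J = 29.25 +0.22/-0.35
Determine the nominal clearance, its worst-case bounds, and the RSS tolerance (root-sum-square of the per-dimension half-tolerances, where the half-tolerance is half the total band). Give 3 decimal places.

nominal=-57.670 wc=[-60.621,-54.438] rss=1.036

Stack each dimension's contribution:
  +A: nom +19.500 → Σnom=19.500; wc +0.480/-0.480 → slack +0.480/-0.480; half-tol=0.480, Σhalf²=0.230400
  +B: nom +3.300 → Σnom=22.800; wc +0.440/-0.170 → slack +0.920/-0.650; half-tol=0.305, Σhalf²=0.323425
  -C: nom -20.920 → Σnom=1.880; wc +0.300/-0.450 → slack +1.220/-1.100; half-tol=0.375, Σhalf²=0.464050
  -D: nom -22.630 → Σnom=-20.750; wc +0.250/-0.250 → slack +1.470/-1.350; half-tol=0.250, Σhalf²=0.526550
  -E: nom -1.800 → Σnom=-22.550; wc +0.072/-0.091 → slack +1.542/-1.441; half-tol=0.081, Σhalf²=0.533192
  -F: nom -15.150 → Σnom=-37.700; wc +0.300/-0.300 → slack +1.842/-1.741; half-tol=0.300, Σhalf²=0.623192
  -G: nom -28.600 → Σnom=-66.300; wc +0.360/-0.070 → slack +2.202/-1.811; half-tol=0.215, Σhalf²=0.669417
  +H: nom +6.200 → Σnom=-60.100; wc +0.450/-0.430 → slack +2.652/-2.241; half-tol=0.440, Σhalf²=0.863017
  -I: nom -26.820 → Σnom=-86.920; wc +0.360/-0.360 → slack +3.012/-2.601; half-tol=0.360, Σhalf²=0.992617
  +J: nom +29.250 → Σnom=-57.670; wc +0.220/-0.350 → slack +3.232/-2.951; half-tol=0.285, Σhalf²=1.073842
Nominal = -57.670. Worst-case = [-57.670 - 2.951, -57.670 + 3.232] = [-60.621, -54.438]. RSS = √1.073842 = 1.036.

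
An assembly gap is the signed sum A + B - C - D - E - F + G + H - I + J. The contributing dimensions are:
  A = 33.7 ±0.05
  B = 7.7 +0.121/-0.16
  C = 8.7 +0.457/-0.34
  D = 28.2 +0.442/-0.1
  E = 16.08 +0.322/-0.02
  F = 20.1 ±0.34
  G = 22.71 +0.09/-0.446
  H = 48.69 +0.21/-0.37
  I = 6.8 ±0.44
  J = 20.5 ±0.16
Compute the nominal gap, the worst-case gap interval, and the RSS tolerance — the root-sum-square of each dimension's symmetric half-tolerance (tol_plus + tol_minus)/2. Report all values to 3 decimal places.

Stack each dimension's contribution:
  +A: nom +33.700 → Σnom=33.700; wc +0.050/-0.050 → slack +0.050/-0.050; half-tol=0.050, Σhalf²=0.002500
  +B: nom +7.700 → Σnom=41.400; wc +0.121/-0.160 → slack +0.171/-0.210; half-tol=0.141, Σhalf²=0.022240
  -C: nom -8.700 → Σnom=32.700; wc +0.340/-0.457 → slack +0.511/-0.667; half-tol=0.399, Σhalf²=0.181042
  -D: nom -28.200 → Σnom=4.500; wc +0.100/-0.442 → slack +0.611/-1.109; half-tol=0.271, Σhalf²=0.254483
  -E: nom -16.080 → Σnom=-11.580; wc +0.020/-0.322 → slack +0.631/-1.431; half-tol=0.171, Σhalf²=0.283724
  -F: nom -20.100 → Σnom=-31.680; wc +0.340/-0.340 → slack +0.971/-1.771; half-tol=0.340, Σhalf²=0.399325
  +G: nom +22.710 → Σnom=-8.970; wc +0.090/-0.446 → slack +1.061/-2.217; half-tol=0.268, Σhalf²=0.471149
  +H: nom +48.690 → Σnom=39.720; wc +0.210/-0.370 → slack +1.271/-2.587; half-tol=0.290, Σhalf²=0.555249
  -I: nom -6.800 → Σnom=32.920; wc +0.440/-0.440 → slack +1.711/-3.027; half-tol=0.440, Σhalf²=0.748849
  +J: nom +20.500 → Σnom=53.420; wc +0.160/-0.160 → slack +1.871/-3.187; half-tol=0.160, Σhalf²=0.774448
Nominal = 53.420. Worst-case = [53.420 - 3.187, 53.420 + 1.871] = [50.233, 55.291]. RSS = √0.774448 = 0.880.

nominal=53.420 wc=[50.233,55.291] rss=0.880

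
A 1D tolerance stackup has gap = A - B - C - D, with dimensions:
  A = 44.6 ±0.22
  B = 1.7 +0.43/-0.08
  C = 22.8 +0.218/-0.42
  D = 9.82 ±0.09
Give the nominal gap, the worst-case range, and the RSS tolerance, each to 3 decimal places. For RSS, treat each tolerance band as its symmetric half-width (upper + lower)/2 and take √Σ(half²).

Stack each dimension's contribution:
  +A: nom +44.600 → Σnom=44.600; wc +0.220/-0.220 → slack +0.220/-0.220; half-tol=0.220, Σhalf²=0.048400
  -B: nom -1.700 → Σnom=42.900; wc +0.080/-0.430 → slack +0.300/-0.650; half-tol=0.255, Σhalf²=0.113425
  -C: nom -22.800 → Σnom=20.100; wc +0.420/-0.218 → slack +0.720/-0.868; half-tol=0.319, Σhalf²=0.215186
  -D: nom -9.820 → Σnom=10.280; wc +0.090/-0.090 → slack +0.810/-0.958; half-tol=0.090, Σhalf²=0.223286
Nominal = 10.280. Worst-case = [10.280 - 0.958, 10.280 + 0.810] = [9.322, 11.090]. RSS = √0.223286 = 0.473.

nominal=10.280 wc=[9.322,11.090] rss=0.473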